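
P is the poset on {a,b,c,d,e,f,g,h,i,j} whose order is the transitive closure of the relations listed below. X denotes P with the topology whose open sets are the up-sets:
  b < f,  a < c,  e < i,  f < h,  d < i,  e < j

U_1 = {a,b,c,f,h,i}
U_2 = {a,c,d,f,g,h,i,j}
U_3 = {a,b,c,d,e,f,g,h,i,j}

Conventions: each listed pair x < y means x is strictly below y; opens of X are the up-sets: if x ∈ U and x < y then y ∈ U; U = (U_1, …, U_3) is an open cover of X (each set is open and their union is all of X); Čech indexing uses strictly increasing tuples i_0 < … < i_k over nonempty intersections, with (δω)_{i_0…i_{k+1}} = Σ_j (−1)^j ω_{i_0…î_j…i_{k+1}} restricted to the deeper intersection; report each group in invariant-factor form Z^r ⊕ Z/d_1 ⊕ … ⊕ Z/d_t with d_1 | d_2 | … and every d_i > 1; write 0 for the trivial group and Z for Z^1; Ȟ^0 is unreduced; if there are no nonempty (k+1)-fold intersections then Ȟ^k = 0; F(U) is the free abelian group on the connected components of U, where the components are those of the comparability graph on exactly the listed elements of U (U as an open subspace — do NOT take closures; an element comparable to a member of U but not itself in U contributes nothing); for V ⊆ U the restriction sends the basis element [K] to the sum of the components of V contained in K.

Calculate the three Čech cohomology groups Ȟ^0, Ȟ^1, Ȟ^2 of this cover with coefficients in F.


nonempty overlaps:
  U12={a,c,f,h,i} U13={a,b,c,f,h,i} U23={a,c,d,f,g,h,i,j}
  U123={a,c,f,h,i}
components per intersection:
  U1: {a,c} {b,f,h} {i}
  U2: {a,c} {d,i} {f,h} {g} {j}
  U3: {a,c} {b,f,h} {d,e,i,j} {g}
  U12: {a,c} {f,h} {i}
  U13: {a,c} {b,f,h} {i}
  U23: {a,c} {d,i} {f,h} {g} {j}
  U123: {a,c} {f,h} {i}
C dims 12,11,3; δ0: rk 8, SNF 1^8; δ1: rk 3, SNF 1^3
degree 0: 12−8−0 = 4 → Ȟ^0 ≅ Z^4
degree 1: 11−3−8 = 0 → Ȟ^1 ≅ 0
degree 2: 3−0−3 = 0 → Ȟ^2 ≅ 0

Ȟ^0 ≅ Z^4, Ȟ^1 ≅ 0, Ȟ^2 ≅ 0


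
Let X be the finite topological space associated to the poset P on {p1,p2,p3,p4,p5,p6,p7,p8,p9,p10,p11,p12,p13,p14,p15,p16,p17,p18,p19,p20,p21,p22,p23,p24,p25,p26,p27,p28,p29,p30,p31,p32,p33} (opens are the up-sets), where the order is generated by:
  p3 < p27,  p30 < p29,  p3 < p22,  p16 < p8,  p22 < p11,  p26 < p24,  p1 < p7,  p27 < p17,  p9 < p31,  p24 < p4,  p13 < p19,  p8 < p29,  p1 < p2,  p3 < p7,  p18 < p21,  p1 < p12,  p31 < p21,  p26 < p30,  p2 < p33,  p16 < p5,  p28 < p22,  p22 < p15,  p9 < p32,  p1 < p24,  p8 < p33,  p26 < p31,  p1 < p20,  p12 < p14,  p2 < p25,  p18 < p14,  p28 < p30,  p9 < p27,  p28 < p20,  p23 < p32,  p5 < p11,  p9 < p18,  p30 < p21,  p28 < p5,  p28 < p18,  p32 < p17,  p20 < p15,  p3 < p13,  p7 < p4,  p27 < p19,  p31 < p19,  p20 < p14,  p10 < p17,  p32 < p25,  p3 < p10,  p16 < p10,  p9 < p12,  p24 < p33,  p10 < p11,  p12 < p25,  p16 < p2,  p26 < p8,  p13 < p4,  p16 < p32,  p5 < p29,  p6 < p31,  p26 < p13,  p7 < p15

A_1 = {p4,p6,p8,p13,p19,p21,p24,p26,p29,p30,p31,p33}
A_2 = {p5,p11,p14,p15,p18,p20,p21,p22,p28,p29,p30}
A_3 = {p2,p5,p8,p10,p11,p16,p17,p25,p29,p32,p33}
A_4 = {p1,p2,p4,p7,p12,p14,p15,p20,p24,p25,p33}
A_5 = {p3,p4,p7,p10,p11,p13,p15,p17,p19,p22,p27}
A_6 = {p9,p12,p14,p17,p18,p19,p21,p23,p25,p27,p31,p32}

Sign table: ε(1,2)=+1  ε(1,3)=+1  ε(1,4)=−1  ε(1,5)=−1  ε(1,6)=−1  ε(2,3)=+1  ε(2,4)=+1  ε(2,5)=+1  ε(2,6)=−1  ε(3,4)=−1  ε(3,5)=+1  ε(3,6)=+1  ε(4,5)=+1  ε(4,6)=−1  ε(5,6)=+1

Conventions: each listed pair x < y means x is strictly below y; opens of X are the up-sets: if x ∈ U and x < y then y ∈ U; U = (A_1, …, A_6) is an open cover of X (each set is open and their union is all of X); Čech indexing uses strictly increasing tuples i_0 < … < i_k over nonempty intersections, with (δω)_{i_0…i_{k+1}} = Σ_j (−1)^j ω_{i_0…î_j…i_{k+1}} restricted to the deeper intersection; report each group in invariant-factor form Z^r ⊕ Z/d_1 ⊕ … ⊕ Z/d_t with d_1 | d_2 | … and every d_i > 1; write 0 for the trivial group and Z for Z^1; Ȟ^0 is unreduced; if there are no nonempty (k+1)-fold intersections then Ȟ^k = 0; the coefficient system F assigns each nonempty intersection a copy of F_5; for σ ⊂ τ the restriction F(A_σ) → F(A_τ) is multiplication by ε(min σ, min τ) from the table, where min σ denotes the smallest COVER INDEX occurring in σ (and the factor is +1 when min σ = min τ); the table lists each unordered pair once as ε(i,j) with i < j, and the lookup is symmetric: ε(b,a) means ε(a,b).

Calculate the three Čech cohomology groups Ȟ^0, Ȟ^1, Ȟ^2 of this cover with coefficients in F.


nonempty intersections:
  A12={p21,p29,p30} A13={p8,p29,p33} A14={p4,p24,p33} A15={p4,p13,p19} A16={p19,p21,p31} A23={p5,p11,p29} A24={p14,p15,p20} A25={p11,p15,p22} A26={p14,p18,p21} A34={p2,p25,p33} A35={p10,p11,p17} A36={p17,p25,p32} A45={p4,p7,p15} A46={p12,p14,p25} A56={p17,p19,p27}
  A123={p29} A126={p21} A134={p33} A145={p4} A156={p19} A235={p11} A245={p15} A246={p14} A346={p25} A356={p17}
C dims 6,15,10; δ0: rk_F5 6; δ1: rk_F5 9
Ȟ^0: (6−6)−0=0 ⇒ 0
Ȟ^1: (15−9)−6=0 ⇒ 0
Ȟ^2: (10−0)−9=1 ⇒ Z/5

Ȟ^0(U;F) ≅ 0, Ȟ^1(U;F) ≅ 0, Ȟ^2(U;F) ≅ Z/5


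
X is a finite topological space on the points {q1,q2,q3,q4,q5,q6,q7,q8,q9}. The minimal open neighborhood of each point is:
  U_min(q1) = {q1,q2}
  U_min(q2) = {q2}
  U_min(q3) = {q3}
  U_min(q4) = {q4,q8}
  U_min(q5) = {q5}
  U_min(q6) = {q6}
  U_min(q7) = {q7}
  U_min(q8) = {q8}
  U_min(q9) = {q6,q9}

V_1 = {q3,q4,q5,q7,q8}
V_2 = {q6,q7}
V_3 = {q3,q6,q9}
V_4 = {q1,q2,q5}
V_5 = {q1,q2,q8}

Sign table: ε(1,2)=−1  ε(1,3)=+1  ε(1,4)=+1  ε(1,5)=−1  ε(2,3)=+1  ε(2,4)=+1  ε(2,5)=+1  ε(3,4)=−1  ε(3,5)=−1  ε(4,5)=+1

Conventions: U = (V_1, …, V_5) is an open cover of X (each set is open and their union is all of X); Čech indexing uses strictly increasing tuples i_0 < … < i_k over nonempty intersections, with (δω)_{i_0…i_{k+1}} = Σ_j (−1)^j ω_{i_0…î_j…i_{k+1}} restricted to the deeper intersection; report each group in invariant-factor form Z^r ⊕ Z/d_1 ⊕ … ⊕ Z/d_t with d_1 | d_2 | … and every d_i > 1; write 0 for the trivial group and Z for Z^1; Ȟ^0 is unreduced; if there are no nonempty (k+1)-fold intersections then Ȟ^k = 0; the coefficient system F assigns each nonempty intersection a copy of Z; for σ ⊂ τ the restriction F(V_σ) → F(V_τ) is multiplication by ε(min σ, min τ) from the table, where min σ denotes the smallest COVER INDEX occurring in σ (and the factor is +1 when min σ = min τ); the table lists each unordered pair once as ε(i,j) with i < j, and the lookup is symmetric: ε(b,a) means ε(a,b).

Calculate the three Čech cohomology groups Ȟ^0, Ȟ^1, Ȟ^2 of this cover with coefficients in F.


nerve of the cover:
  V12={q7} V13={q3} V14={q5} V15={q8} V23={q6} V45={q1,q2}
C dims 5,6; δ0: rk 5, SNF 1^4·2
Ȟ^0 = (5 − 5) − 0 = 0, so Ȟ^0 ≅ 0
Ȟ^1 = (6 − 0) − 5 = 1 plus torsion [2], so Ȟ^1 ≅ Z ⊕ Z/2
Ȟ^2 = (0 − 0) − 0 = 0, so Ȟ^2 ≅ 0

Ȟ^0 = 0,  Ȟ^1 = Z ⊕ Z/2,  Ȟ^2 = 0


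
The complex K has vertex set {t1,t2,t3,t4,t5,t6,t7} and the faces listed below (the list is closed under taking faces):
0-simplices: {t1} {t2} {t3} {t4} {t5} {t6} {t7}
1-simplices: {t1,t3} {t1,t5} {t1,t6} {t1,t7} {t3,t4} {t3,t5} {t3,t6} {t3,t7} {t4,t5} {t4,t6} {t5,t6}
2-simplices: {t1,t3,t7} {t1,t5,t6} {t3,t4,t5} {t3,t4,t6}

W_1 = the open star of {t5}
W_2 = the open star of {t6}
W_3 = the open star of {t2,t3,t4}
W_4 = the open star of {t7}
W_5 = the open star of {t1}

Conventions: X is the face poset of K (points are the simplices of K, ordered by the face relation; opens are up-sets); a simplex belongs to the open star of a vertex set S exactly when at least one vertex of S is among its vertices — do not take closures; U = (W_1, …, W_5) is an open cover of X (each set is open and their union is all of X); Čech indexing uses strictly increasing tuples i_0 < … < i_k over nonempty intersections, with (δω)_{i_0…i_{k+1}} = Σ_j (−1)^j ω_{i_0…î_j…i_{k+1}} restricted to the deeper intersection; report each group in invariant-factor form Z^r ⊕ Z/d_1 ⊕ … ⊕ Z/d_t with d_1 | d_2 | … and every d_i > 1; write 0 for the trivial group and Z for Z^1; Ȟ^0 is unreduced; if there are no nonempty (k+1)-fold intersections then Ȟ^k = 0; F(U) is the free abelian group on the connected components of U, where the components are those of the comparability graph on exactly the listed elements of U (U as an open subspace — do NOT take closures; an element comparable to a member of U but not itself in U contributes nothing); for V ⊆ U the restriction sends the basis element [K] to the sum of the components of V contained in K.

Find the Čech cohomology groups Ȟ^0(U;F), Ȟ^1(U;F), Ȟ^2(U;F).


cover nerve:
  W1={{t5},{t1,t5},{t3,t5},{t4,t5},{t5,t6},{t1,t5,t6},{t3,t4,t5}} W2={{t6},{t1,t6},{t3,t6},{t4,t6},{t5,t6},{t1,t5,t6},{t3,t4,t6}} W3={{t2},{t3},{t4},{t1,t3},{t3,t4},{t3,t5},{t3,t6},{t3,t7},{t4,t5},{t4,t6},{t1,t3,t7},{t3,t4,t5},{t3,t4,t6}} W4={{t7},{t1,t7},{t3,t7},{t1,t3,t7}} W5={{t1},{t1,t3},{t1,t5},{t1,t6},{t1,t7},{t1,t3,t7},{t1,t5,t6}}
  W12={{t5,t6},{t1,t5,t6}} W13={{t3,t5},{t4,t5},{t3,t4,t5}} W15={{t1,t5},{t1,t5,t6}} W23={{t3,t6},{t4,t6},{t3,t4,t6}} W25={{t1,t6},{t1,t5,t6}} W34={{t3,t7},{t1,t3,t7}} W35={{t1,t3},{t1,t3,t7}} W45={{t1,t7},{t1,t3,t7}}
  W125={{t1,t5,t6}} W345={{t1,t3,t7}}
components per intersection:
  W1: {{t5},{t1,t5},{t3,t5},{t4,t5},{t5,t6},{t1,t5,t6},{t3,t4,t5}}
  W2: {{t6},{t1,t6},{t3,t6},{t4,t6},{t5,t6},{t1,t5,t6},{t3,t4,t6}}
  W3: {{t2}} {{t3},{t4},{t1,t3},{t3,t4},{t3,t5},{t3,t6},{t3,t7},{t4,t5},{t4,t6},{t1,t3,t7},{t3,t4,t5},{t3,t4,t6}}
  W4: {{t7},{t1,t7},{t3,t7},{t1,t3,t7}}
  W5: {{t1},{t1,t3},{t1,t5},{t1,t6},{t1,t7},{t1,t3,t7},{t1,t5,t6}}
  W12: {{t5,t6},{t1,t5,t6}}
  W13: {{t3,t5},{t4,t5},{t3,t4,t5}}
  W15: {{t1,t5},{t1,t5,t6}}
  W23: {{t3,t6},{t4,t6},{t3,t4,t6}}
  W25: {{t1,t6},{t1,t5,t6}}
  W34: {{t3,t7},{t1,t3,t7}}
  W35: {{t1,t3},{t1,t3,t7}}
  W45: {{t1,t7},{t1,t3,t7}}
  W125: {{t1,t5,t6}}
  W345: {{t1,t3,t7}}
C dims 6,8,2; δ0: rk 4, SNF 1^4; δ1: rk 2, SNF 1^2
Ȟ^0: (6−4)−0=2 ⇒ Z^2
Ȟ^1: (8−2)−4=2 ⇒ Z^2
Ȟ^2: (2−0)−2=0 ⇒ 0

Ȟ^0 = Z^2; Ȟ^1 = Z^2; Ȟ^2 = 0


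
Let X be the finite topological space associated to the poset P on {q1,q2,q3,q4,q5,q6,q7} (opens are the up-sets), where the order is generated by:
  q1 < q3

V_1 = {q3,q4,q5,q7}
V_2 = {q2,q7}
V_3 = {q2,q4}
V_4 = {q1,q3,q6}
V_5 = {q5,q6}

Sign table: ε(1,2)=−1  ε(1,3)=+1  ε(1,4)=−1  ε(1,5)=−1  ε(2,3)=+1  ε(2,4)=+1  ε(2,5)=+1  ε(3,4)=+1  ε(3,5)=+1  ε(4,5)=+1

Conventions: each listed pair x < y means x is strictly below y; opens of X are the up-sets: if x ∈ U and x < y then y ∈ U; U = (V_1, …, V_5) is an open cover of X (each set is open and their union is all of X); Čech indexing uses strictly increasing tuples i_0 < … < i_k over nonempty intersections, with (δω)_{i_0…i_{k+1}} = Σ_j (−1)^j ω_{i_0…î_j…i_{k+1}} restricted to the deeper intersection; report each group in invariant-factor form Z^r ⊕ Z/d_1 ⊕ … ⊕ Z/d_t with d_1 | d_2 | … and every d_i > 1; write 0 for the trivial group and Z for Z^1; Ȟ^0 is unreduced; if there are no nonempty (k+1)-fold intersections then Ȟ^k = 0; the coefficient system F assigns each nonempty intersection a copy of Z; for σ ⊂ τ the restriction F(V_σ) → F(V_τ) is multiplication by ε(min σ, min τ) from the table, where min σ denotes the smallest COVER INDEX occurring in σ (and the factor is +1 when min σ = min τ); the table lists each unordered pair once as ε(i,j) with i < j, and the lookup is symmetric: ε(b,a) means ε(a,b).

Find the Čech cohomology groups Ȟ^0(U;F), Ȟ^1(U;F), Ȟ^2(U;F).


nonempty intersections:
  V12={q7} V13={q4} V14={q3} V15={q5} V23={q2} V45={q6}
C dims 5,6; δ0: rk 5, SNF 1^4·2
Ȟ^0: (5−5)−0=0 ⇒ 0
Ȟ^1: (6−0)−5=1 plus torsion [2] ⇒ Z ⊕ Z/2
Ȟ^2: (0−0)−0=0 ⇒ 0

Ȟ^0 = 0,  Ȟ^1 = Z ⊕ Z/2,  Ȟ^2 = 0


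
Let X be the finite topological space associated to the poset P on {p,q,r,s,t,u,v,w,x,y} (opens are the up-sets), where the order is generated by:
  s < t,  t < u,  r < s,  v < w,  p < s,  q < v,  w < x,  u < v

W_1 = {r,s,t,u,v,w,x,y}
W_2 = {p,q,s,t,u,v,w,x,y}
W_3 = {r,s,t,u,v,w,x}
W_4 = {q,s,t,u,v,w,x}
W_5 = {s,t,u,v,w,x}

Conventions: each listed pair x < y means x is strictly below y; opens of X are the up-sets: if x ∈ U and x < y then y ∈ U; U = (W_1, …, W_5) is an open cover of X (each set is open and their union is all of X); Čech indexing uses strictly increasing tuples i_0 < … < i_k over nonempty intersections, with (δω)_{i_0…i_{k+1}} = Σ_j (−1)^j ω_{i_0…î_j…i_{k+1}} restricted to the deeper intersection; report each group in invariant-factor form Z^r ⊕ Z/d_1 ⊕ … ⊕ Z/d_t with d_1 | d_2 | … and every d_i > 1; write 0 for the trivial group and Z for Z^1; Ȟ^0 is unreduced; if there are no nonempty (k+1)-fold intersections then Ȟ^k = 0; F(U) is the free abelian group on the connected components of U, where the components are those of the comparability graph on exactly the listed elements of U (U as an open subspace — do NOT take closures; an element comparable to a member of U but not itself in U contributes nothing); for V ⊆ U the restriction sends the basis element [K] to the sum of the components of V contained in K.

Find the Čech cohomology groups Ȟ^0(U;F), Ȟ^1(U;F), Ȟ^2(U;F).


Ȟ^0(U;F) ≅ Z^2,  Ȟ^1(U;F) ≅ 0,  Ȟ^2(U;F) ≅ 0

intersection data:
  W12={s,t,u,v,w,x,y} W13={r,s,t,u,v,w,x} W14={s,t,u,v,w,x} W15={s,t,u,v,w,x} W23={s,t,u,v,w,x} W24={q,s,t,u,v,w,x} W25={s,t,u,v,w,x} W34={s,t,u,v,w,x} W35={s,t,u,v,w,x} W45={s,t,u,v,w,x}
  W123={s,t,u,v,w,x} W124={s,t,u,v,w,x} W125={s,t,u,v,w,x} W134={s,t,u,v,w,x} W135={s,t,u,v,w,x} W145={s,t,u,v,w,x} W234={s,t,u,v,w,x} W235={s,t,u,v,w,x} W245={s,t,u,v,w,x} W345={s,t,u,v,w,x}
  W1234={s,t,u,v,w,x} W1235={s,t,u,v,w,x} W1245={s,t,u,v,w,x} W1345={s,t,u,v,w,x} W2345={s,t,u,v,w,x}
  W12345={s,t,u,v,w,x}
components per intersection:
  W1: {r,s,t,u,v,w,x} {y}
  W2: {p,q,s,t,u,v,w,x} {y}
  W3: {r,s,t,u,v,w,x}
  W4: {q,s,t,u,v,w,x}
  W5: {s,t,u,v,w,x}
  W12: {s,t,u,v,w,x} {y}
  W13: {r,s,t,u,v,w,x}
  W14: {s,t,u,v,w,x}
  W15: {s,t,u,v,w,x}
  W23: {s,t,u,v,w,x}
  W24: {q,s,t,u,v,w,x}
  W25: {s,t,u,v,w,x}
  W34: {s,t,u,v,w,x}
  W35: {s,t,u,v,w,x}
  W45: {s,t,u,v,w,x}
  W123: {s,t,u,v,w,x}
  W124: {s,t,u,v,w,x}
  W125: {s,t,u,v,w,x}
  W134: {s,t,u,v,w,x}
  W135: {s,t,u,v,w,x}
  W145: {s,t,u,v,w,x}
  W234: {s,t,u,v,w,x}
  W235: {s,t,u,v,w,x}
  W245: {s,t,u,v,w,x}
  W345: {s,t,u,v,w,x}
  W1234: {s,t,u,v,w,x}
  W1235: {s,t,u,v,w,x}
  W1245: {s,t,u,v,w,x}
  W1345: {s,t,u,v,w,x}
  W2345: {s,t,u,v,w,x}
  W12345: {s,t,u,v,w,x}
C dims 7,11,10,5; δ0: rk 5, SNF 1^5; δ1: rk 6, SNF 1^6; δ2: rk 4, SNF 1^4
Ȟ^0 = (7 − 5) − 0 = 2, so Ȟ^0 ≅ Z^2
Ȟ^1 = (11 − 6) − 5 = 0, so Ȟ^1 ≅ 0
Ȟ^2 = (10 − 4) − 6 = 0, so Ȟ^2 ≅ 0


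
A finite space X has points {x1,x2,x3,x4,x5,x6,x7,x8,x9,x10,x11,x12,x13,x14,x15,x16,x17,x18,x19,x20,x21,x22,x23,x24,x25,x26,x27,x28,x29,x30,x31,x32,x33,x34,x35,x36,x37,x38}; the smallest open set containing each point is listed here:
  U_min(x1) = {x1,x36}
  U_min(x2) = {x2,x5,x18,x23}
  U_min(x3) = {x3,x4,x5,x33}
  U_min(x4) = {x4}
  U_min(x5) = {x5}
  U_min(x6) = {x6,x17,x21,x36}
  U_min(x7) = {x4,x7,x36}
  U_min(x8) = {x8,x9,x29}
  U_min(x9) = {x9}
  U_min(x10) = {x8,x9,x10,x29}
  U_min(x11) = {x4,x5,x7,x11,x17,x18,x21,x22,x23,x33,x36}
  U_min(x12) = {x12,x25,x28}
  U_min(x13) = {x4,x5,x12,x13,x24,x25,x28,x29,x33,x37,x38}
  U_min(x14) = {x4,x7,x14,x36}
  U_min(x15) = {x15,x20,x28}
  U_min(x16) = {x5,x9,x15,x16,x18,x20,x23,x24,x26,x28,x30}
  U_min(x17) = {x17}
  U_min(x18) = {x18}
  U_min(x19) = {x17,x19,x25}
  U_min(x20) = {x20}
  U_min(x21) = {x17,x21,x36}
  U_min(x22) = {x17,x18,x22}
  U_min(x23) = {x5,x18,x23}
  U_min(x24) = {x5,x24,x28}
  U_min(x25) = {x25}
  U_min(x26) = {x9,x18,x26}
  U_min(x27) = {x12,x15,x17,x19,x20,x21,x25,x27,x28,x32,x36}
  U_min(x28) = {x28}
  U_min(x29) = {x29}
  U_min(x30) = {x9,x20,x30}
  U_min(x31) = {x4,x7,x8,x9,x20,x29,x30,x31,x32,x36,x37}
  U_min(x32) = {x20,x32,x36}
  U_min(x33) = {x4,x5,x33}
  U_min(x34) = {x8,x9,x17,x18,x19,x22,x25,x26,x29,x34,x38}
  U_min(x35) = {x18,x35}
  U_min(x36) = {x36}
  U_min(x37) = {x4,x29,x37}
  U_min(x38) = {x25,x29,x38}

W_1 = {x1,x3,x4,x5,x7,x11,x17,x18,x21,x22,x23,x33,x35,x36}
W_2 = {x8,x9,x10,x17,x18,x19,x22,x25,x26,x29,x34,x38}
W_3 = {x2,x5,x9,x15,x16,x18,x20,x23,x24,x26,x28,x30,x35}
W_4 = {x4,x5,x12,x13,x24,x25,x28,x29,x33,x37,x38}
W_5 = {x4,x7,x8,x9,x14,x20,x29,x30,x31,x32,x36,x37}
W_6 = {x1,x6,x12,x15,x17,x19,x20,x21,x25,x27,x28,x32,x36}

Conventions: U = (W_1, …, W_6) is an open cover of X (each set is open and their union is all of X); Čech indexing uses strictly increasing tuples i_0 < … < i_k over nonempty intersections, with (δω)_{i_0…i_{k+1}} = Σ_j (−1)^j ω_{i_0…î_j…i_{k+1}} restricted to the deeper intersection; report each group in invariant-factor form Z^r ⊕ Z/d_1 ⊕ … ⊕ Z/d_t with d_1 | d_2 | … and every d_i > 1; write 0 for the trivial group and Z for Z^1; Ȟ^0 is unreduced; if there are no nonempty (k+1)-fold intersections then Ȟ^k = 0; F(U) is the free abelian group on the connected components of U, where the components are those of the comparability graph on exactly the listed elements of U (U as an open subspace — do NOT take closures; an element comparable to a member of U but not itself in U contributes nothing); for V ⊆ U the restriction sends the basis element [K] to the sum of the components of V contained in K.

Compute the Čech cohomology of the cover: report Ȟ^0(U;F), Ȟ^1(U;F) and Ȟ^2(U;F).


nerve of the cover:
  W12={x17,x18,x22} W13={x5,x18,x23,x35} W14={x4,x5,x33} W15={x4,x7,x36} W16={x1,x17,x21,x36} W23={x9,x18,x26} W24={x25,x29,x38} W25={x8,x9,x29} W26={x17,x19,x25} W34={x5,x24,x28} W35={x9,x20,x30} W36={x15,x20,x28} W45={x4,x29,x37} W46={x12,x25,x28} W56={x20,x32,x36}
  W123={x18} W126={x17} W134={x5} W145={x4} W156={x36} W235={x9} W245={x29} W246={x25} W346={x28} W356={x20}
components per intersection:
  W1: {x1,x3,x4,x5,x7,x11,x17,x18,x21,x22,x23,x33,x35,x36}
  W2: {x8,x9,x10,x17,x18,x19,x22,x25,x26,x29,x34,x38}
  W3: {x2,x5,x9,x15,x16,x18,x20,x23,x24,x26,x28,x30,x35}
  W4: {x4,x5,x12,x13,x24,x25,x28,x29,x33,x37,x38}
  W5: {x4,x7,x8,x9,x14,x20,x29,x30,x31,x32,x36,x37}
  W6: {x1,x6,x12,x15,x17,x19,x20,x21,x25,x27,x28,x32,x36}
  W12: {x17,x18,x22}
  W13: {x5,x18,x23,x35}
  W14: {x4,x5,x33}
  W15: {x4,x7,x36}
  W16: {x1,x17,x21,x36}
  W23: {x9,x18,x26}
  W24: {x25,x29,x38}
  W25: {x8,x9,x29}
  W26: {x17,x19,x25}
  W34: {x5,x24,x28}
  W35: {x9,x20,x30}
  W36: {x15,x20,x28}
  W45: {x4,x29,x37}
  W46: {x12,x25,x28}
  W56: {x20,x32,x36}
  W123: {x18}
  W126: {x17}
  W134: {x5}
  W145: {x4}
  W156: {x36}
  W235: {x9}
  W245: {x29}
  W246: {x25}
  W346: {x28}
  W356: {x20}
C dims 6,15,10; δ0: rk 5, SNF 1^5; δ1: rk 10, SNF 1^9·2
Ȟ^0 = (6 − 5) − 0 = 1, so Ȟ^0 ≅ Z
Ȟ^1 = (15 − 10) − 5 = 0, so Ȟ^1 ≅ 0
Ȟ^2 = (10 − 0) − 10 = 0 plus torsion [2], so Ȟ^2 ≅ Z/2

Ȟ^0(U;F) ≅ Z,  Ȟ^1(U;F) ≅ 0,  Ȟ^2(U;F) ≅ Z/2


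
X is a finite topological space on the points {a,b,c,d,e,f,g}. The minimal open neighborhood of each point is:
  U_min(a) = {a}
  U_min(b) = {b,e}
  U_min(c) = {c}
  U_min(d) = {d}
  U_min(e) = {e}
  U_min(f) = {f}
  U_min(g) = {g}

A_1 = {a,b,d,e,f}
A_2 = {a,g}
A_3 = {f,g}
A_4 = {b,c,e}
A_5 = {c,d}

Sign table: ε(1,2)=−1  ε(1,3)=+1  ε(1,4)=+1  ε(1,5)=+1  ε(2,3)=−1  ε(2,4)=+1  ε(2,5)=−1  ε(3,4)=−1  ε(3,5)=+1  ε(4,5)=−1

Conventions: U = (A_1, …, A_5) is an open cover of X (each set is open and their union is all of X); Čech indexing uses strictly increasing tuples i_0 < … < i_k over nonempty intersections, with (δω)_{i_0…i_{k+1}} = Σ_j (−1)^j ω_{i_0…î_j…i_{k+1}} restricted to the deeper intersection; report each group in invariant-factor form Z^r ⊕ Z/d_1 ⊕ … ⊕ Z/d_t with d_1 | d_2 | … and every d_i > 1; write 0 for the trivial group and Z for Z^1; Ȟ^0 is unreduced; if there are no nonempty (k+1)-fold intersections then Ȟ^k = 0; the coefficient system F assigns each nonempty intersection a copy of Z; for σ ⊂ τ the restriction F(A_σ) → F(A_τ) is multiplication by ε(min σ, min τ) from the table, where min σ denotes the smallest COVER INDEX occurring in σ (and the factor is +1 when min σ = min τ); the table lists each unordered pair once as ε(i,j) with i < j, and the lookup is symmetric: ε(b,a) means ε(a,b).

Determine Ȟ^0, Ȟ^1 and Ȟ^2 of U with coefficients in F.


Ȟ^0 ≅ 0,  Ȟ^1 ≅ Z ⊕ Z/2,  Ȟ^2 ≅ 0

nonempty intersections:
  A12={a} A13={f} A14={b,e} A15={d} A23={g} A45={c}
C dims 5,6; δ0: rk 5, SNF 1^4·2
Ȟ^0: (5−5)−0=0 ⇒ 0
Ȟ^1: (6−0)−5=1 plus torsion [2] ⇒ Z ⊕ Z/2
Ȟ^2: (0−0)−0=0 ⇒ 0


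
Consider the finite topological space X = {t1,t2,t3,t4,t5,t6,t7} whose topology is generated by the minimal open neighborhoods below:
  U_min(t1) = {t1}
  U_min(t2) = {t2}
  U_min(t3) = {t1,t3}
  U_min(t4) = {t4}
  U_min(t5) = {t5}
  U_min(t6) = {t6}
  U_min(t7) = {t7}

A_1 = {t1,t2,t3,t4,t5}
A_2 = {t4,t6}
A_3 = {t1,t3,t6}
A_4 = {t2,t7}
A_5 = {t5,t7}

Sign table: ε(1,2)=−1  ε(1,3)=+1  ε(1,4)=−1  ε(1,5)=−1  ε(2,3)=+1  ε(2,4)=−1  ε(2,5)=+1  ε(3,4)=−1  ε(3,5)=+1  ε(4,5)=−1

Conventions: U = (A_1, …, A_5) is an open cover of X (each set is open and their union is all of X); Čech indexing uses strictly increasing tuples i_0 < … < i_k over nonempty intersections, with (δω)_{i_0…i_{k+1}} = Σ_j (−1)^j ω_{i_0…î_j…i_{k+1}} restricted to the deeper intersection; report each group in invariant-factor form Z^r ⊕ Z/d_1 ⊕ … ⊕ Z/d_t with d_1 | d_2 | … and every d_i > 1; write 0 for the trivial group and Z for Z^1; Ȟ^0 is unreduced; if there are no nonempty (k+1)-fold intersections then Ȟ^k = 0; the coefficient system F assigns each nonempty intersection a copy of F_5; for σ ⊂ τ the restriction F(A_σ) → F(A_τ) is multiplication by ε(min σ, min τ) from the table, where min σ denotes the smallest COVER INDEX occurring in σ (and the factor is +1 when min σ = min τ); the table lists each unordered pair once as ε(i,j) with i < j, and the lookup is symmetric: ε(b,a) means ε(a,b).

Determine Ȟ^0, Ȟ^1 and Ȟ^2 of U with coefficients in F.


nonempty intersections:
  A12={t4} A13={t1,t3} A14={t2} A15={t5} A23={t6} A45={t7}
C dims 5,6; δ0: rk_F5 5
Ȟ^0: (5−5)−0=0 ⇒ 0
Ȟ^1: (6−0)−5=1 ⇒ Z/5
Ȟ^2: (0−0)−0=0 ⇒ 0

Ȟ^0(U;F) ≅ 0; Ȟ^1(U;F) ≅ Z/5; Ȟ^2(U;F) ≅ 0


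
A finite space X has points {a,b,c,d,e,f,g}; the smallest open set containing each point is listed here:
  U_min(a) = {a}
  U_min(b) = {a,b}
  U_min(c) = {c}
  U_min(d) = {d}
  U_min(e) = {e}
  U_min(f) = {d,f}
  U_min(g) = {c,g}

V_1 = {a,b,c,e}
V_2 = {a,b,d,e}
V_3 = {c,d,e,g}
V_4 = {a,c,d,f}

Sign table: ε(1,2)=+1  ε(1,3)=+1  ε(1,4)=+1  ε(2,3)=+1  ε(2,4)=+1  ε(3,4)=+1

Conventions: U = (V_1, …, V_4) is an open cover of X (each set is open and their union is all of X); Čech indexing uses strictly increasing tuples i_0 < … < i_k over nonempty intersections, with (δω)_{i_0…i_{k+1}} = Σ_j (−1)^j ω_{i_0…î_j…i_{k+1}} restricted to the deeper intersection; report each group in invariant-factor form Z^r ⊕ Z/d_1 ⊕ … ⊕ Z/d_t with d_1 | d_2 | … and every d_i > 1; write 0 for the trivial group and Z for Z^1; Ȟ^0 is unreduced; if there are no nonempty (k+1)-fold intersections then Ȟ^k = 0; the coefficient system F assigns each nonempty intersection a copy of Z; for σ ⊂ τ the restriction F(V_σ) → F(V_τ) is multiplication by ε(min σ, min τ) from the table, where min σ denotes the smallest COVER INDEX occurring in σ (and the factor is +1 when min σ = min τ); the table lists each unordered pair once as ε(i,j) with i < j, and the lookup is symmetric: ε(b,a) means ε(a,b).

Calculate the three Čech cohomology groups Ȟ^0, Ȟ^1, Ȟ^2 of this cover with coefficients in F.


Ȟ^0(U;F) ≅ Z; Ȟ^1(U;F) ≅ 0; Ȟ^2(U;F) ≅ Z

cover nerve:
  V12={a,b,e} V13={c,e} V14={a,c} V23={d,e} V24={a,d} V34={c,d}
  V123={e} V124={a} V134={c} V234={d}
C dims 4,6,4; δ0: rk 3, SNF 1^3; δ1: rk 3, SNF 1^3
Ȟ^0: (4−3)−0=1 ⇒ Z
Ȟ^1: (6−3)−3=0 ⇒ 0
Ȟ^2: (4−0)−3=1 ⇒ Z


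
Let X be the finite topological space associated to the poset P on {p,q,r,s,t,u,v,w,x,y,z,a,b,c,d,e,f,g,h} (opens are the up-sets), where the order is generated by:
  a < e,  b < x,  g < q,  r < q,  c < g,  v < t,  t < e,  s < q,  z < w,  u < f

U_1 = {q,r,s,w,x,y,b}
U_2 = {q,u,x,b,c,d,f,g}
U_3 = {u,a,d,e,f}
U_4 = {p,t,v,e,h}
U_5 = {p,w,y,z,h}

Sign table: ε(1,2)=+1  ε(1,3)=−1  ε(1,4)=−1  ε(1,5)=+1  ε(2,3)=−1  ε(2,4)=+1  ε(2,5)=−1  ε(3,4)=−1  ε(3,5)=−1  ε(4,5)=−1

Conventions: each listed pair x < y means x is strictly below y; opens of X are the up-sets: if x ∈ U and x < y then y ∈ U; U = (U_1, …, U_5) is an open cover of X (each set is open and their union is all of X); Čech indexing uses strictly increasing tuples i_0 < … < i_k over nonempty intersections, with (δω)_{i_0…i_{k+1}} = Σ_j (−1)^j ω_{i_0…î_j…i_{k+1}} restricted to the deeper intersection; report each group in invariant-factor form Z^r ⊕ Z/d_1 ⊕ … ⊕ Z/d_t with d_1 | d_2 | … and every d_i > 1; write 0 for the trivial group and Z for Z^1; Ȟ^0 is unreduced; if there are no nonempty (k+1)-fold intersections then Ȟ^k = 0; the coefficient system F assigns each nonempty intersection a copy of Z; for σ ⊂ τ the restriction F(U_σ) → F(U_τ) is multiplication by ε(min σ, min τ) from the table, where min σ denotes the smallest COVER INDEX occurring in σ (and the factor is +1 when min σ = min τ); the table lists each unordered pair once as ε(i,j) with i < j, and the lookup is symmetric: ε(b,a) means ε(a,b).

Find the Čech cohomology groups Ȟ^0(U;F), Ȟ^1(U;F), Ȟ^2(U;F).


nerve simplices:
  U12={q,x,b} U15={w,y} U23={u,d,f} U34={e} U45={p,h}
C dims 5,5; δ0: rk 5, SNF 1^4·2
degree 0: 5−5−0 = 0 → Ȟ^0 ≅ 0
degree 1: 5−0−5 = 0 plus torsion [2] → Ȟ^1 ≅ Z/2
degree 2: 0−0−0 = 0 → Ȟ^2 ≅ 0

Ȟ^0 ≅ 0, Ȟ^1 ≅ Z/2, Ȟ^2 ≅ 0


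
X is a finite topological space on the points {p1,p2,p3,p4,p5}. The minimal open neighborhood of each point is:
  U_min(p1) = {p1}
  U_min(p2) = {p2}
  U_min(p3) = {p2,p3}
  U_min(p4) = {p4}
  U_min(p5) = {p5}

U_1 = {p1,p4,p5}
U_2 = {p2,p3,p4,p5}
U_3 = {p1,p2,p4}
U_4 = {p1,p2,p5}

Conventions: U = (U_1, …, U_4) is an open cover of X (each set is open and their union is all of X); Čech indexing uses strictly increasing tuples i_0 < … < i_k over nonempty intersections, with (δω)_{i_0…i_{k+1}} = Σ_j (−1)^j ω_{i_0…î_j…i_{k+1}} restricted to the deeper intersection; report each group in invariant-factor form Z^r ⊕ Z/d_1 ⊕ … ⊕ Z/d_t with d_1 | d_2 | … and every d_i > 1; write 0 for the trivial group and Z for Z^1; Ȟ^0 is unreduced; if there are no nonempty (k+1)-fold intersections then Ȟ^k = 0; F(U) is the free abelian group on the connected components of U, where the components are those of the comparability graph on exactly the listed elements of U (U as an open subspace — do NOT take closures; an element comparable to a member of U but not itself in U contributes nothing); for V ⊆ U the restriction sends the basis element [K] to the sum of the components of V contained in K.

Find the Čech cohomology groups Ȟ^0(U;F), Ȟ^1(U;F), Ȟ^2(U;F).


nerve simplices:
  U12={p4,p5} U13={p1,p4} U14={p1,p5} U23={p2,p4} U24={p2,p5} U34={p1,p2}
  U123={p4} U124={p5} U134={p1} U234={p2}
components per intersection:
  U1: {p1} {p4} {p5}
  U2: {p2,p3} {p4} {p5}
  U3: {p1} {p2} {p4}
  U4: {p1} {p2} {p5}
  U12: {p4} {p5}
  U13: {p1} {p4}
  U14: {p1} {p5}
  U23: {p2} {p4}
  U24: {p2} {p5}
  U34: {p1} {p2}
  U123: {p4}
  U124: {p5}
  U134: {p1}
  U234: {p2}
C dims 12,12,4; δ0: rk 8, SNF 1^8; δ1: rk 4, SNF 1^4
degree 0: 12−8−0 = 4 → Ȟ^0 ≅ Z^4
degree 1: 12−4−8 = 0 → Ȟ^1 ≅ 0
degree 2: 4−0−4 = 0 → Ȟ^2 ≅ 0

Ȟ^0 ≅ Z^4,  Ȟ^1 ≅ 0,  Ȟ^2 ≅ 0


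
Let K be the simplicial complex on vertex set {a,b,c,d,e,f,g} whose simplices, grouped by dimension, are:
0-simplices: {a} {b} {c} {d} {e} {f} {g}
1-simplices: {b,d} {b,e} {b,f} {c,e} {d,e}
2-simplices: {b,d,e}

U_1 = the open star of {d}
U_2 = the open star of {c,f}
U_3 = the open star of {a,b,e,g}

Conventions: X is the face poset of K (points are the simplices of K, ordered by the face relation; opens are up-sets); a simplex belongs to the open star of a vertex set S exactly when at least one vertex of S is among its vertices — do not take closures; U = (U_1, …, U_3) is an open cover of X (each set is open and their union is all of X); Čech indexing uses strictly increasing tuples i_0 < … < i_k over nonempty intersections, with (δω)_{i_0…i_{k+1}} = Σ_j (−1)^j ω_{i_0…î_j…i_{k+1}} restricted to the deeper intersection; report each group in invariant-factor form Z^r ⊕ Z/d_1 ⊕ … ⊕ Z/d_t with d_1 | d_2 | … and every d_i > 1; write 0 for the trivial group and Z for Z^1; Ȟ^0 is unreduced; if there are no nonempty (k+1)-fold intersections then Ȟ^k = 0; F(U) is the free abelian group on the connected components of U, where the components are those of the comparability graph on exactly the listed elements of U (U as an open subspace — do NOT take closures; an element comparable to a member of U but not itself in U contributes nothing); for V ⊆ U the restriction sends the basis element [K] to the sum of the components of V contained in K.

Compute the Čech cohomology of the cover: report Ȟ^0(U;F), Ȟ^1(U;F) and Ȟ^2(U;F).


nerve of the cover:
  U1={{d},{b,d},{d,e},{b,d,e}} U2={{c},{f},{b,f},{c,e}} U3={{a},{b},{e},{g},{b,d},{b,e},{b,f},{c,e},{d,e},{b,d,e}}
  U13={{b,d},{d,e},{b,d,e}} U23={{b,f},{c,e}}
components per intersection:
  U1: {{d},{b,d},{d,e},{b,d,e}}
  U2: {{c},{c,e}} {{f},{b,f}}
  U3: {{a}} {{b},{e},{b,d},{b,e},{b,f},{c,e},{d,e},{b,d,e}} {{g}}
  U13: {{b,d},{d,e},{b,d,e}}
  U23: {{b,f}} {{c,e}}
C dims 6,3; δ0: rk 3, SNF 1^3
Ȟ^0 = (6 − 3) − 0 = 3, so Ȟ^0 ≅ Z^3
Ȟ^1 = (3 − 0) − 3 = 0, so Ȟ^1 ≅ 0
Ȟ^2 = (0 − 0) − 0 = 0, so Ȟ^2 ≅ 0

Ȟ^0 = Z^3,  Ȟ^1 = 0,  Ȟ^2 = 0


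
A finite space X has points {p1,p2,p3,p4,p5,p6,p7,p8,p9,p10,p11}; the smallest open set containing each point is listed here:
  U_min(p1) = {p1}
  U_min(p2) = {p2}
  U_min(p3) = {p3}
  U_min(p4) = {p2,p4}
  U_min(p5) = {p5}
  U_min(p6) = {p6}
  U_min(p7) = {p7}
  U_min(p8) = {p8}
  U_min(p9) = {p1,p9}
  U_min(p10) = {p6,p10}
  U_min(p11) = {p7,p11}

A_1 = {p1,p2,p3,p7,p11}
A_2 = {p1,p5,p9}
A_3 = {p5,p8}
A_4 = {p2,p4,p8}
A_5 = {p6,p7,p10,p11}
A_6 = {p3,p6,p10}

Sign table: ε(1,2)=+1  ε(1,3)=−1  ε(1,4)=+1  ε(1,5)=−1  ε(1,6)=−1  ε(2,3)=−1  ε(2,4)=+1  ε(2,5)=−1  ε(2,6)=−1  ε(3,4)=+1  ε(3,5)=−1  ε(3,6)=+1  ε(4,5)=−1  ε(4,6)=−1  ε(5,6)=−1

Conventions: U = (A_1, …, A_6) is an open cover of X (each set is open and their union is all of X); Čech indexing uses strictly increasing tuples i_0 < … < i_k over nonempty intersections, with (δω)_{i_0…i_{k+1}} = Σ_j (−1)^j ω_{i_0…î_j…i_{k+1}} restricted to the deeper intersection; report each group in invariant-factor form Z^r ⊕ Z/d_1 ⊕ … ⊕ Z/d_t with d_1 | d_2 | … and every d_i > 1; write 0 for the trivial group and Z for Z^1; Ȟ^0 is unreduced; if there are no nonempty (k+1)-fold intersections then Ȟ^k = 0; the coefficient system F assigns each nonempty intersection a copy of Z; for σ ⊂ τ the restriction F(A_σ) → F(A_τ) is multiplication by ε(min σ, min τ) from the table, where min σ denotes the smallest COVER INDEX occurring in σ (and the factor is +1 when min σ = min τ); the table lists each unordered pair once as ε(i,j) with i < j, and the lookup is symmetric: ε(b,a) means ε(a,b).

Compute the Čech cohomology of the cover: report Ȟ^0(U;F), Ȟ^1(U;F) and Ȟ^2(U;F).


nerve of the cover:
  A12={p1} A14={p2} A15={p7,p11} A16={p3} A23={p5} A34={p8} A56={p6,p10}
C dims 6,7; δ0: rk 6, SNF 1^5·2
Ȟ^0 = (6 − 6) − 0 = 0, so Ȟ^0 ≅ 0
Ȟ^1 = (7 − 0) − 6 = 1 plus torsion [2], so Ȟ^1 ≅ Z ⊕ Z/2
Ȟ^2 = (0 − 0) − 0 = 0, so Ȟ^2 ≅ 0

Ȟ^0 = 0,  Ȟ^1 = Z ⊕ Z/2,  Ȟ^2 = 0


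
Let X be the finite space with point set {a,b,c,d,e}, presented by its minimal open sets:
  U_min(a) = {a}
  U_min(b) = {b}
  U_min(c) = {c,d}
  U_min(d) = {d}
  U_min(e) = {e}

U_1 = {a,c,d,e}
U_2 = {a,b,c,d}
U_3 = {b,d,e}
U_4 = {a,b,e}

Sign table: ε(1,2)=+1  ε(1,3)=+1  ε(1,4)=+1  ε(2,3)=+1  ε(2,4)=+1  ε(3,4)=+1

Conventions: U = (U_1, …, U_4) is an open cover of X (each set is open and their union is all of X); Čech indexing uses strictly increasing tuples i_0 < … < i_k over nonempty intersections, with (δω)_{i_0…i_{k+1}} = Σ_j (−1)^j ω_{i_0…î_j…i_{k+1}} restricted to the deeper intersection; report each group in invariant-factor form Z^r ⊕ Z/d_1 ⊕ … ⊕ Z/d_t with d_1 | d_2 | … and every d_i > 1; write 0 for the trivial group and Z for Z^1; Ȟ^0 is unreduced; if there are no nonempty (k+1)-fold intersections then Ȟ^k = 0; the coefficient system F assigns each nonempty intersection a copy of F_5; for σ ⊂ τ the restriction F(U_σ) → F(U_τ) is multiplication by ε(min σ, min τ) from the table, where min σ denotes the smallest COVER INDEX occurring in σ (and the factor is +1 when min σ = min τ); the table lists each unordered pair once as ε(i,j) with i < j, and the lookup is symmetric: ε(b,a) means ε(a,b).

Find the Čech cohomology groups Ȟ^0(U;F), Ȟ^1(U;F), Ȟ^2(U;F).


Ȟ^0(U;F) ≅ Z/5, Ȟ^1(U;F) ≅ 0, Ȟ^2(U;F) ≅ Z/5

nerve simplices:
  U12={a,c,d} U13={d,e} U14={a,e} U23={b,d} U24={a,b} U34={b,e}
  U123={d} U124={a} U134={e} U234={b}
C dims 4,6,4; δ0: rk_F5 3; δ1: rk_F5 3
degree 0: 4−3−0 = 1 → Ȟ^0 ≅ Z/5
degree 1: 6−3−3 = 0 → Ȟ^1 ≅ 0
degree 2: 4−0−3 = 1 → Ȟ^2 ≅ Z/5


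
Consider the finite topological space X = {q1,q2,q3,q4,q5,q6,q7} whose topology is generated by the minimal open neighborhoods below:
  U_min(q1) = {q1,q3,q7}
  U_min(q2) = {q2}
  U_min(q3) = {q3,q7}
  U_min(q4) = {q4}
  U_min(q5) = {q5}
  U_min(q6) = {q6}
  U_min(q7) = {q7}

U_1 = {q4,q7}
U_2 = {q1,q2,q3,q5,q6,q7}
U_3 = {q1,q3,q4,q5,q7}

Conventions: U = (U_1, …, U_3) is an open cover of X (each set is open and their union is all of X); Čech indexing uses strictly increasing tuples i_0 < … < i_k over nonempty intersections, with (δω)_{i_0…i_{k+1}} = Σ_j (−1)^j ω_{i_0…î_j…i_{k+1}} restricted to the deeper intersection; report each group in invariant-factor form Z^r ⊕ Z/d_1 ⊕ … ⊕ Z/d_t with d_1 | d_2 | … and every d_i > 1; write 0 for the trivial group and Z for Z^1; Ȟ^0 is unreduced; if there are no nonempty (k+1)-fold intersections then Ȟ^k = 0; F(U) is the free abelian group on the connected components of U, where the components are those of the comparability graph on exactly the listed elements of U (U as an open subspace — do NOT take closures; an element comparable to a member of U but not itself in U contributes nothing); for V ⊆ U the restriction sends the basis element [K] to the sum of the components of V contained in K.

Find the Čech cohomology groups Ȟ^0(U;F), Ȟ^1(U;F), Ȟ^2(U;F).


Ȟ^0(U;F) ≅ Z^5, Ȟ^1(U;F) ≅ 0 and Ȟ^2(U;F) ≅ 0

nerve of the cover:
  U12={q7} U13={q4,q7} U23={q1,q3,q5,q7}
  U123={q7}
components per intersection:
  U1: {q4} {q7}
  U2: {q1,q3,q7} {q2} {q5} {q6}
  U3: {q1,q3,q7} {q4} {q5}
  U12: {q7}
  U13: {q4} {q7}
  U23: {q1,q3,q7} {q5}
  U123: {q7}
C dims 9,5,1; δ0: rk 4, SNF 1^4; δ1: rk 1, SNF 1^1
Ȟ^0 = (9 − 4) − 0 = 5, so Ȟ^0 ≅ Z^5
Ȟ^1 = (5 − 1) − 4 = 0, so Ȟ^1 ≅ 0
Ȟ^2 = (1 − 0) − 1 = 0, so Ȟ^2 ≅ 0


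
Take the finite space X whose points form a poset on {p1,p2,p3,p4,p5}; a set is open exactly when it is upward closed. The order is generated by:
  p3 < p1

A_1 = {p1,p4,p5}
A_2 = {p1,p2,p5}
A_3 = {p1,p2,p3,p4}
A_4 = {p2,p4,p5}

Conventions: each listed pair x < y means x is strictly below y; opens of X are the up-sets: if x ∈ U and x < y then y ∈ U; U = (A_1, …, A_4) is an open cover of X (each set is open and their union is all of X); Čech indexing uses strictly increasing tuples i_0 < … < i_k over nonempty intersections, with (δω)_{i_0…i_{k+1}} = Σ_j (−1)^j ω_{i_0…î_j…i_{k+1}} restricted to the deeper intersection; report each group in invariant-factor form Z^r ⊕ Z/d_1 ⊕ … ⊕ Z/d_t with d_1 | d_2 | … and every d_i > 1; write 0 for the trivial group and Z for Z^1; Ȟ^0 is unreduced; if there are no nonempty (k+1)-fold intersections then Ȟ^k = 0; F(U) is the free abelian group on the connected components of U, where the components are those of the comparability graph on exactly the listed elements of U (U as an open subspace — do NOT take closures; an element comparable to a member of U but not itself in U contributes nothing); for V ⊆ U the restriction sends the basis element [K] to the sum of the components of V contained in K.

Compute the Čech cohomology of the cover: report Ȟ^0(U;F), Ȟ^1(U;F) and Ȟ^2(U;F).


Ȟ^0 = Z^4, Ȟ^1 = 0, Ȟ^2 = 0

nerve simplices:
  A12={p1,p5} A13={p1,p4} A14={p4,p5} A23={p1,p2} A24={p2,p5} A34={p2,p4}
  A123={p1} A124={p5} A134={p4} A234={p2}
components per intersection:
  A1: {p1} {p4} {p5}
  A2: {p1} {p2} {p5}
  A3: {p1,p3} {p2} {p4}
  A4: {p2} {p4} {p5}
  A12: {p1} {p5}
  A13: {p1} {p4}
  A14: {p4} {p5}
  A23: {p1} {p2}
  A24: {p2} {p5}
  A34: {p2} {p4}
  A123: {p1}
  A124: {p5}
  A134: {p4}
  A234: {p2}
C dims 12,12,4; δ0: rk 8, SNF 1^8; δ1: rk 4, SNF 1^4
degree 0: 12−8−0 = 4 → Ȟ^0 ≅ Z^4
degree 1: 12−4−8 = 0 → Ȟ^1 ≅ 0
degree 2: 4−0−4 = 0 → Ȟ^2 ≅ 0


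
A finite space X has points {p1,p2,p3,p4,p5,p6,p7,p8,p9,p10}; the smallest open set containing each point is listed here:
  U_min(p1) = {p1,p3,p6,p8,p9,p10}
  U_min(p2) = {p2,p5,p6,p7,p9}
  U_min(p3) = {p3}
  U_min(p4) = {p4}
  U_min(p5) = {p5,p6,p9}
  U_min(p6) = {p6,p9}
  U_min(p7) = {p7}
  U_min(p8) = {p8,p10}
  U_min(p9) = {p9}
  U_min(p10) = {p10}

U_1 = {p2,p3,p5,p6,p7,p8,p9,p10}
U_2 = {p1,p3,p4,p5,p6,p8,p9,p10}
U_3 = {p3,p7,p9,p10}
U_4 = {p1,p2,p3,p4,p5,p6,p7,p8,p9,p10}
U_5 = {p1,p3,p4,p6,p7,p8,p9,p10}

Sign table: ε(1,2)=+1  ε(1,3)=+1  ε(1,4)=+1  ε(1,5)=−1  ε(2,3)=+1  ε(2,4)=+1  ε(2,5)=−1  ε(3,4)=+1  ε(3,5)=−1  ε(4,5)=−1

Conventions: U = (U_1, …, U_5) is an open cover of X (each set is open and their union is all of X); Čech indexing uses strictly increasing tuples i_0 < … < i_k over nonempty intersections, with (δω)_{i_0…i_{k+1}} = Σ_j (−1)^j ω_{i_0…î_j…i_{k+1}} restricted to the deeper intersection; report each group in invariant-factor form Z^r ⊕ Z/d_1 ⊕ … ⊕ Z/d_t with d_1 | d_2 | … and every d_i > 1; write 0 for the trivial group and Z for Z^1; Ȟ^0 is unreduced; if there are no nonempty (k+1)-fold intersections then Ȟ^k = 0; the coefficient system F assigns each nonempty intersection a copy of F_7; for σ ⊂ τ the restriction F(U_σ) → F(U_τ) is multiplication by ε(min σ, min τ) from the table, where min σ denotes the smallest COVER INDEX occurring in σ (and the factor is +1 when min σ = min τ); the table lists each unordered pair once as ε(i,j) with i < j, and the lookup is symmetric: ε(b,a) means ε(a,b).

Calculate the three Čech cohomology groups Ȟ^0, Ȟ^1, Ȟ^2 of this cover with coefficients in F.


Ȟ^0(U;F) ≅ Z/7; Ȟ^1(U;F) ≅ 0; Ȟ^2(U;F) ≅ 0

intersection data:
  U12={p3,p5,p6,p8,p9,p10} U13={p3,p7,p9,p10} U14={p2,p3,p5,p6,p7,p8,p9,p10} U15={p3,p6,p7,p8,p9,p10} U23={p3,p9,p10} U24={p1,p3,p4,p5,p6,p8,p9,p10} U25={p1,p3,p4,p6,p8,p9,p10} U34={p3,p7,p9,p10} U35={p3,p7,p9,p10} U45={p1,p3,p4,p6,p7,p8,p9,p10}
  U123={p3,p9,p10} U124={p3,p5,p6,p8,p9,p10} U125={p3,p6,p8,p9,p10} U134={p3,p7,p9,p10} U135={p3,p7,p9,p10} U145={p3,p6,p7,p8,p9,p10} U234={p3,p9,p10} U235={p3,p9,p10} U245={p1,p3,p4,p6,p8,p9,p10} U345={p3,p7,p9,p10}
  U1234={p3,p9,p10} U1235={p3,p9,p10} U1245={p3,p6,p8,p9,p10} U1345={p3,p7,p9,p10} U2345={p3,p9,p10}
  U12345={p3,p9,p10}
C dims 5,10,10,5; δ0: rk_F7 4; δ1: rk_F7 6; δ2: rk_F7 4
Ȟ^0 = (5 − 4) − 0 = 1, so Ȟ^0 ≅ Z/7
Ȟ^1 = (10 − 6) − 4 = 0, so Ȟ^1 ≅ 0
Ȟ^2 = (10 − 4) − 6 = 0, so Ȟ^2 ≅ 0


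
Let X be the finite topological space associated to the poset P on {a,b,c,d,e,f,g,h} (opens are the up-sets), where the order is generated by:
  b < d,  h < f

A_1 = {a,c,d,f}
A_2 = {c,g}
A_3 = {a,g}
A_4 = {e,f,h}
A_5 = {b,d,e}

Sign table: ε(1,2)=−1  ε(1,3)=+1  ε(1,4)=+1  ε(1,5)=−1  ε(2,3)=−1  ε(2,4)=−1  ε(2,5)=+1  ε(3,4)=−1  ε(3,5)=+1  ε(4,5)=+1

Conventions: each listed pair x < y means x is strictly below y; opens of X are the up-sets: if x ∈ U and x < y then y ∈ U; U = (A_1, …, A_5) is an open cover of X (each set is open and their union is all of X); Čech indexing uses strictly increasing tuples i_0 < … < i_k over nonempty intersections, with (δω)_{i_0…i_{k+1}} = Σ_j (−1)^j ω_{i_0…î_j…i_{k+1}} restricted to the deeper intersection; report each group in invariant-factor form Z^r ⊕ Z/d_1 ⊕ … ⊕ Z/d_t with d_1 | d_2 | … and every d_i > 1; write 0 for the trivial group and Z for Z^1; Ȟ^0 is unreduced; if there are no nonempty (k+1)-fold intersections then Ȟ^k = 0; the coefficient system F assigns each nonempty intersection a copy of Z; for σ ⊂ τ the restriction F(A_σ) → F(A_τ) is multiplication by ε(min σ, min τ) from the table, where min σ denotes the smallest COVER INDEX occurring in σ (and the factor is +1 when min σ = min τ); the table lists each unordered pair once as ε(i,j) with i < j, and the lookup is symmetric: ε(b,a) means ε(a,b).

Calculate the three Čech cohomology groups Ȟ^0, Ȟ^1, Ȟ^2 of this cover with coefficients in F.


Ȟ^0(U;F) ≅ 0, Ȟ^1(U;F) ≅ Z ⊕ Z/2, Ȟ^2(U;F) ≅ 0

nerve simplices:
  A12={c} A13={a} A14={f} A15={d} A23={g} A45={e}
C dims 5,6; δ0: rk 5, SNF 1^4·2
degree 0: 5−5−0 = 0 → Ȟ^0 ≅ 0
degree 1: 6−0−5 = 1 plus torsion [2] → Ȟ^1 ≅ Z ⊕ Z/2
degree 2: 0−0−0 = 0 → Ȟ^2 ≅ 0
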